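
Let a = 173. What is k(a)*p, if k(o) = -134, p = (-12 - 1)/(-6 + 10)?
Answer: 871/2 ≈ 435.50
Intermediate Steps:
p = -13/4 ≈ -3.2500
k(a)*p = -134*(-13/4) = 871/2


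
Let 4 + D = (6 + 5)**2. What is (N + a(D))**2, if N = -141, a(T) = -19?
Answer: 25600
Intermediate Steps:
D = 117 (D = -4 + (6 + 5)**2 = -4 + 11**2 = -4 + 121 = 117)
(N + a(D))**2 = (-141 - 19)**2 = (-160)**2 = 25600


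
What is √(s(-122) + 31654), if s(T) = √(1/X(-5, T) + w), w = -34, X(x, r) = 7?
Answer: √(1551046 + 7*I*√1659)/7 ≈ 177.92 + 0.016352*I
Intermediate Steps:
s(T) = I*√1659/7 (s(T) = √(1/7 - 34) = √(⅐ - 34) = √(-237/7) = I*√1659/7)
√(s(-122) + 31654) = √(I*√1659/7 + 31654) = √(31654 + I*√1659/7)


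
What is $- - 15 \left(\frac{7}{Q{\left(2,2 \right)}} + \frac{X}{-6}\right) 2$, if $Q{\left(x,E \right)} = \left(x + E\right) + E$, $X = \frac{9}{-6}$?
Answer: $\frac{85}{2} \approx 42.5$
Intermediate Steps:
$X = - \frac{3}{2}$ ($X = 9 \left(- \frac{1}{6}\right) = - \frac{3}{2} \approx -1.5$)
$Q{\left(x,E \right)} = x + 2 E$ ($Q{\left(x,E \right)} = \left(E + x\right) + E = x + 2 E$)
$- - 15 \left(\frac{7}{Q{\left(2,2 \right)}} + \frac{X}{-6}\right) 2 = - - 15 \left(\frac{7}{2 + 2 \cdot 2} - \frac{3}{2 \left(-6\right)}\right) 2 = - - 15 \left(\frac{7}{2 + 4} - - \frac{1}{4}\right) 2 = - - 15 \left(\frac{7}{6} + \frac{1}{4}\right) 2 = - \left(-15\right) \frac{17}{12} \cdot 2 = - \frac{\left(-85\right) 2}{4} = \left(-1\right) \left(- \frac{85}{2}\right) = \frac{85}{2}$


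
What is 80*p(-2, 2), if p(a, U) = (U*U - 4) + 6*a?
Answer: -960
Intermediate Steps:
p(a, U) = -4 + U**2 + 6*a (p(a, U) = (U**2 - 4) + 6*a = (-4 + U**2) + 6*a = -4 + U**2 + 6*a)
80*p(-2, 2) = 80*(-4 + 2**2 + 6*(-2)) = 80*(-4 + 4 - 12) = 80*(-12) = -960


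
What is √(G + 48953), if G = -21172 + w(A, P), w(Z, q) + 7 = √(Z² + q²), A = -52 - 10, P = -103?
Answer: √(27774 + √14453) ≈ 167.02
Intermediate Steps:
A = -62
w(Z, q) = -7 + √(Z² + q²)
G = -21179 + √14453 (G = -21172 + (-7 + √((-62)² + (-103)²)) = -21172 + (-7 + √(3844 + 10609)) = -21172 + (-7 + √14453) = -21179 + √14453 ≈ -21059.)
√(G + 48953) = √((-21179 + √14453) + 48953) = √(27774 + √14453)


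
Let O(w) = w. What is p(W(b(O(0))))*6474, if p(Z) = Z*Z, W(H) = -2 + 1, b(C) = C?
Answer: 6474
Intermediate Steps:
W(H) = -1
p(Z) = Z²
p(W(b(O(0))))*6474 = (-1)²*6474 = 1*6474 = 6474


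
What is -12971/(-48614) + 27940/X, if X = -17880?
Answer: -129169/99681 ≈ -1.2958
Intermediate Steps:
-12971/(-48614) + 27940/X = -12971/(-48614) + 27940/(-17880) = -12971*(-1/48614) + 27940*(-1/17880) = 119/446 - 1397/894 = -129169/99681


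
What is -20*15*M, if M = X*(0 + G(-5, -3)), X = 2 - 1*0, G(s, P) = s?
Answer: 3000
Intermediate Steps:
X = 2 (X = 2 + 0 = 2)
M = -10 (M = 2*(0 - 5) = 2*(-5) = -10)
-20*15*M = -20*15*(-10) = -300*(-10) = -1*(-3000) = 3000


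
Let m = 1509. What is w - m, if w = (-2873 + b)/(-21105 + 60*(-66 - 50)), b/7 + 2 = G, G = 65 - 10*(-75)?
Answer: -42352903/28065 ≈ -1509.1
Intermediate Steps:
G = 815 (G = 65 + 750 = 815)
b = 5691 (b = -14 + 7*815 = -14 + 5705 = 5691)
w = -2818/28065 (w = (-2873 + 5691)/(-21105 + 60*(-66 - 50)) = 2818/(-21105 + 60*(-116)) = 2818/(-21105 - 6960) = 2818/(-28065) = 2818*(-1/28065) = -2818/28065 ≈ -0.10041)
w - m = -2818/28065 - 1*1509 = -2818/28065 - 1509 = -42352903/28065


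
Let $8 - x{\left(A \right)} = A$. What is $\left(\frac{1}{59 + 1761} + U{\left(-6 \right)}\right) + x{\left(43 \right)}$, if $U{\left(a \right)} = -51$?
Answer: $- \frac{156519}{1820} \approx -85.999$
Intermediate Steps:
$x{\left(A \right)} = 8 - A$
$\left(\frac{1}{59 + 1761} + U{\left(-6 \right)}\right) + x{\left(43 \right)} = \left(\frac{1}{59 + 1761} - 51\right) + \left(8 - 43\right) = \left(\frac{1}{1820} - 51\right) + \left(8 - 43\right) = \left(\frac{1}{1820} - 51\right) - 35 = - \frac{92819}{1820} - 35 = - \frac{156519}{1820}$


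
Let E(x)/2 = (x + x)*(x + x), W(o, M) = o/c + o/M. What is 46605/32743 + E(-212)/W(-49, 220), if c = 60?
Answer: -16255279035/46991 ≈ -3.4592e+5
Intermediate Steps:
W(o, M) = o/60 + o/M
E(x) = 8*x² (E(x) = 2*((x + x)*(x + x)) = 2*((2*x)*(2*x)) = 2*(4*x²) = 8*x²)
46605/32743 + E(-212)/W(-49, 220) = 46605/32743 + (8*(-212)²)/((1/60)*(-49) - 49/220) = 46605*(1/32743) + (8*44944)/(-49/60 - 49*1/220) = 195/137 + 359552/(-49/60 - 49/220) = 195/137 + 359552/(-343/330) = 195/137 + 359552*(-330/343) = 195/137 - 118652160/343 = -16255279035/46991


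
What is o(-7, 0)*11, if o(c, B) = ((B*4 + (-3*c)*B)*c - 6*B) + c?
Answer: -77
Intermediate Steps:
o(c, B) = c - 6*B + c*(4*B - 3*B*c) (o(c, B) = ((4*B - 3*B*c)*c - 6*B) + c = (c*(4*B - 3*B*c) - 6*B) + c = (-6*B + c*(4*B - 3*B*c)) + c = c - 6*B + c*(4*B - 3*B*c))
o(-7, 0)*11 = (-7 - 6*0 - 3*0*(-7)**2 + 4*0*(-7))*11 = (-7 + 0 - 3*0*49 + 0)*11 = (-7 + 0 + 0 + 0)*11 = -7*11 = -77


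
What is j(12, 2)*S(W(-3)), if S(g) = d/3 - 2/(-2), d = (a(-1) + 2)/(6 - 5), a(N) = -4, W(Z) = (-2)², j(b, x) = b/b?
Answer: ⅓ ≈ 0.33333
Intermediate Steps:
j(b, x) = 1
W(Z) = 4
d = -2 (d = (-4 + 2)/(6 - 5) = -2/1 = -2*1 = -2)
S(g) = ⅓ (S(g) = -2/3 - 2/(-2) = -2*⅓ - 2*(-½) = -⅔ + 1 = ⅓)
j(12, 2)*S(W(-3)) = 1*(⅓) = ⅓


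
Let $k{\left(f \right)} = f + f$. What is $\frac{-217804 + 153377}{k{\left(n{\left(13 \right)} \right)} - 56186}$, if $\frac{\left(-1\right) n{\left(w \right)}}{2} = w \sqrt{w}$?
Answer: $\frac{139226747}{121416594} - \frac{64427 \sqrt{13}}{60708297} \approx 1.1429$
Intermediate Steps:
$n{\left(w \right)} = - 2 w^{\frac{3}{2}}$ ($n{\left(w \right)} = - 2 w \sqrt{w} = - 2 w^{\frac{3}{2}}$)
$k{\left(f \right)} = 2 f$
$\frac{-217804 + 153377}{k{\left(n{\left(13 \right)} \right)} - 56186} = \frac{-217804 + 153377}{2 \left(- 2 \cdot 13^{\frac{3}{2}}\right) - 56186} = - \frac{64427}{2 \left(- 2 \cdot 13 \sqrt{13}\right) - 56186} = - \frac{64427}{2 \left(- 26 \sqrt{13}\right) - 56186} = - \frac{64427}{- 52 \sqrt{13} - 56186} = - \frac{64427}{-56186 - 52 \sqrt{13}}$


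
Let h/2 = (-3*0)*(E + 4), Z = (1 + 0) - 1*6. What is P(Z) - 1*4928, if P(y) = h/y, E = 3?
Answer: -4928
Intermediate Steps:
Z = -5 (Z = 1 - 6 = -5)
h = 0 (h = 2*((-3*0)*(3 + 4)) = 2*(0*7) = 2*0 = 0)
P(y) = 0 (P(y) = 0/y = 0)
P(Z) - 1*4928 = 0 - 1*4928 = 0 - 4928 = -4928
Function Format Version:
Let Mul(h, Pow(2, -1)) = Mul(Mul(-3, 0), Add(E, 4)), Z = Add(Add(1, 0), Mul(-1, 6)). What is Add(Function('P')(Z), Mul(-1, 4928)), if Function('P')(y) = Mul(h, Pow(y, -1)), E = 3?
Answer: -4928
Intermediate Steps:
Z = -5 (Z = Add(1, -6) = -5)
h = 0 (h = Mul(2, Mul(Mul(-3, 0), Add(3, 4))) = Mul(2, Mul(0, 7)) = Mul(2, 0) = 0)
Function('P')(y) = 0 (Function('P')(y) = Mul(0, Pow(y, -1)) = 0)
Add(Function('P')(Z), Mul(-1, 4928)) = Add(0, Mul(-1, 4928)) = Add(0, -4928) = -4928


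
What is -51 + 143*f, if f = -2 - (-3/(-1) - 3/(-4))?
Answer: -3493/4 ≈ -873.25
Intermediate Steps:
f = -23/4 (f = -2 - (-3*(-1) - 3*(-¼)) = -2 - (3 + ¾) = -2 - 1*15/4 = -2 - 15/4 = -23/4 ≈ -5.7500)
-51 + 143*f = -51 + 143*(-23/4) = -51 - 3289/4 = -3493/4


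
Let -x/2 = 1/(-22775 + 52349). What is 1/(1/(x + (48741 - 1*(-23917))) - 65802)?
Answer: -1074393845/70697263773903 ≈ -1.5197e-5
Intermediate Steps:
x = -1/14787 (x = -2/(-22775 + 52349) = -2/29574 = -2*1/29574 = -1/14787 ≈ -6.7627e-5)
1/(1/(x + (48741 - 1*(-23917))) - 65802) = 1/(1/(-1/14787 + (48741 - 1*(-23917))) - 65802) = 1/(1/(-1/14787 + (48741 + 23917)) - 65802) = 1/(1/(-1/14787 + 72658) - 65802) = 1/(1/(1074393845/14787) - 65802) = 1/(14787/1074393845 - 65802) = 1/(-70697263773903/1074393845) = -1074393845/70697263773903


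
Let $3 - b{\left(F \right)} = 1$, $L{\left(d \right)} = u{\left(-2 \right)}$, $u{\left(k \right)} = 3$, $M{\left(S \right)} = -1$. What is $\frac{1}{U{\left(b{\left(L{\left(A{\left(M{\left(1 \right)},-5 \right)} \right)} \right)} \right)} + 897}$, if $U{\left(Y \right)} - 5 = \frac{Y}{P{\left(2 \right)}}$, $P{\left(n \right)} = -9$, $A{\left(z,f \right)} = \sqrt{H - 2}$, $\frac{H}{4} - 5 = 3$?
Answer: $\frac{9}{8116} \approx 0.0011089$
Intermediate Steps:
$H = 32$ ($H = 20 + 4 \cdot 3 = 20 + 12 = 32$)
$A{\left(z,f \right)} = \sqrt{30}$ ($A{\left(z,f \right)} = \sqrt{32 - 2} = \sqrt{30}$)
$L{\left(d \right)} = 3$
$b{\left(F \right)} = 2$ ($b{\left(F \right)} = 3 - 1 = 2$)
$U{\left(Y \right)} = 5 - \frac{Y}{9}$ ($U{\left(Y \right)} = 5 + \frac{Y}{-9} = 5 + Y \left(- \frac{1}{9}\right) = 5 - \frac{Y}{9}$)
$\frac{1}{U{\left(b{\left(L{\left(A{\left(M{\left(1 \right)},-5 \right)} \right)} \right)} \right)} + 897} = \frac{1}{\left(5 - \frac{2}{9}\right) + 897} = \frac{1}{\frac{43}{9} + 897} = \frac{1}{\frac{8116}{9}} = \frac{9}{8116}$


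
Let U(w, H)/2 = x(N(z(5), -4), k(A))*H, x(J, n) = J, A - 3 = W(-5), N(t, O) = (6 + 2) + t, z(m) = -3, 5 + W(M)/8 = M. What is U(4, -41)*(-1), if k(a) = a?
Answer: 410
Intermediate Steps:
W(M) = -40 + 8*M
N(t, O) = 8 + t
A = -77 (A = 3 + (-40 + 8*(-5)) = 3 + (-40 - 40) = 3 - 80 = -77)
U(w, H) = 10*H (U(w, H) = 2*((8 - 3)*H) = 2*(5*H) = 10*H)
U(4, -41)*(-1) = (10*(-41))*(-1) = -410*(-1) = 410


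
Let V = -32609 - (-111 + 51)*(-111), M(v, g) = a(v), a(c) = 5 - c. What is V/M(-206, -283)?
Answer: -39269/211 ≈ -186.11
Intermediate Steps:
M(v, g) = 5 - v
V = -39269 (V = -32609 - (-60)*(-111) = -32609 - 1*6660 = -32609 - 6660 = -39269)
V/M(-206, -283) = -39269/(5 - 1*(-206)) = -39269/(5 + 206) = -39269/211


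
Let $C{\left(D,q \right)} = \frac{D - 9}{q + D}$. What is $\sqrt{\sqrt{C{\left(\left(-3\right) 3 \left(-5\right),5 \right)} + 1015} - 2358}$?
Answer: $\frac{\sqrt{-58950 + 5 \sqrt{25393}}}{5} \approx 48.23 i$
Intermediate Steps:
$C{\left(D,q \right)} = \frac{-9 + D}{D + q}$
$\sqrt{\sqrt{C{\left(\left(-3\right) 3 \left(-5\right),5 \right)} + 1015} - 2358} = \sqrt{\sqrt{\frac{-9 + \left(-3\right) 3 \left(-5\right)}{\left(-3\right) 3 \left(-5\right) + 5} + 1015} - 2358} = \sqrt{\sqrt{\frac{-9 - -45}{\left(-9\right) \left(-5\right) + 5} + 1015} - 2358} = \sqrt{\sqrt{\frac{-9 + 45}{45 + 5} + 1015} - 2358} = \sqrt{\sqrt{\frac{1}{50} \cdot 36 + 1015} - 2358} = \sqrt{\sqrt{\frac{18}{25} + 1015} - 2358} = \sqrt{\sqrt{\frac{25393}{25}} - 2358} = \sqrt{\frac{\sqrt{25393}}{5} - 2358} = \sqrt{-2358 + \frac{\sqrt{25393}}{5}}$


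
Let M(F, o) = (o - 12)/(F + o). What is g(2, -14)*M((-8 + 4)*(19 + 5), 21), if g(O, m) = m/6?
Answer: 7/25 ≈ 0.28000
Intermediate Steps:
M(F, o) = (-12 + o)/(F + o)
g(O, m) = m/6 (g(O, m) = m*(⅙) = m/6)
g(2, -14)*M((-8 + 4)*(19 + 5), 21) = ((⅙)*(-14))*((-12 + 21)/((-8 + 4)*(19 + 5) + 21)) = -7*9/(3*(-4*24 + 21)) = -7*9/(3*(-96 + 21)) = -7*9/(3*(-75)) = -(-7)*9/225 = -7/3*(-3/25) = 7/25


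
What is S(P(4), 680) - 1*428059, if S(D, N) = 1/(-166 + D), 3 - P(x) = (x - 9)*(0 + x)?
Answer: -61212438/143 ≈ -4.2806e+5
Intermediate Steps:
P(x) = 3 - x*(-9 + x) (P(x) = 3 - (x - 9)*(0 + x) = 3 - (-9 + x)*x = 3 - x*(-9 + x))
S(P(4), 680) - 1*428059 = 1/(-166 + (3 - 1*4² + 9*4)) - 1*428059 = 1/(-166 + (3 - 1*16 + 36)) - 428059 = 1/(-166 + (3 - 16 + 36)) - 428059 = 1/(-166 + 23) - 428059 = 1/(-143) - 428059 = -1/143 - 428059 = -61212438/143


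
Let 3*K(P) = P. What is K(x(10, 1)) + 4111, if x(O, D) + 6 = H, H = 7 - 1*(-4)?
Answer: 12338/3 ≈ 4112.7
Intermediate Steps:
H = 11 (H = 7 + 4 = 11)
x(O, D) = 5 (x(O, D) = -6 + 11 = 5)
K(P) = P/3
K(x(10, 1)) + 4111 = (⅓)*5 + 4111 = 5/3 + 4111 = 12338/3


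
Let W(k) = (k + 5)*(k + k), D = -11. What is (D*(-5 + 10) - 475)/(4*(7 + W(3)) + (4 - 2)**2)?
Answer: -265/112 ≈ -2.3661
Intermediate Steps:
W(k) = 2*k*(5 + k) (W(k) = (5 + k)*(2*k) = 2*k*(5 + k))
(D*(-5 + 10) - 475)/(4*(7 + W(3)) + (4 - 2)**2) = (-11*(-5 + 10) - 475)/(4*(7 + 2*3*(5 + 3)) + (4 - 2)**2) = (-11*5 - 475)/(4*(7 + 2*3*8) + 2**2) = (-55 - 475)/(4*(7 + 48) + 4) = -530/(4*55 + 4) = -530/(220 + 4) = -530/224 = -530*1/224 = -265/112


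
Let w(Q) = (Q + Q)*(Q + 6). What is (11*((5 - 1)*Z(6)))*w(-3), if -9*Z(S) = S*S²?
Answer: 19008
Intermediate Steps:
Z(S) = -S³/9 (Z(S) = -S*S²/9 = -S³/9)
w(Q) = 2*Q*(6 + Q) (w(Q) = (2*Q)*(6 + Q) = 2*Q*(6 + Q))
(11*((5 - 1)*Z(6)))*w(-3) = (11*((5 - 1)*(-⅑*6³)))*(2*(-3)*(6 - 3)) = (11*(4*(-⅑*216)))*(2*(-3)*3) = (11*(4*(-24)))*(-18) = (11*(-96))*(-18) = -1056*(-18) = 19008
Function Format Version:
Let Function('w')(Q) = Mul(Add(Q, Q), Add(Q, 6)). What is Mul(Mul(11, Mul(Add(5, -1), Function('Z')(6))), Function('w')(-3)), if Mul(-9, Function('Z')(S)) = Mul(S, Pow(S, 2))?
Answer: 19008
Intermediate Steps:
Function('Z')(S) = Mul(Rational(-1, 9), Pow(S, 3)) (Function('Z')(S) = Mul(Rational(-1, 9), Mul(S, Pow(S, 2))) = Mul(Rational(-1, 9), Pow(S, 3)))
Function('w')(Q) = Mul(2, Q, Add(6, Q)) (Function('w')(Q) = Mul(Mul(2, Q), Add(6, Q)) = Mul(2, Q, Add(6, Q)))
Mul(Mul(11, Mul(Add(5, -1), Function('Z')(6))), Function('w')(-3)) = Mul(Mul(11, Mul(Add(5, -1), Mul(Rational(-1, 9), Pow(6, 3)))), Mul(2, -3, Add(6, -3))) = Mul(Mul(11, Mul(4, Mul(Rational(-1, 9), 216))), Mul(2, -3, 3)) = Mul(Mul(11, Mul(4, -24)), -18) = Mul(Mul(11, -96), -18) = Mul(-1056, -18) = 19008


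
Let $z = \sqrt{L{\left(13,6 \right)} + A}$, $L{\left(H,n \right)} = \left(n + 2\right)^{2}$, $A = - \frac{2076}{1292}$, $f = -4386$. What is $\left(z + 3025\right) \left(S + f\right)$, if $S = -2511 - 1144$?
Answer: $-24324025 - \frac{473 \sqrt{6509419}}{19} \approx -2.4388 \cdot 10^{7}$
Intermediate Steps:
$S = -3655$
$A = - \frac{519}{323}$ ($A = \left(-2076\right) \frac{1}{1292} = - \frac{519}{323} \approx -1.6068$)
$L{\left(H,n \right)} = \left(2 + n\right)^{2}$
$z = \frac{\sqrt{6509419}}{323}$ ($z = \sqrt{\left(2 + 6\right)^{2} - \frac{519}{323}} = \sqrt{8^{2} - \frac{519}{323}} = \sqrt{64 - \frac{519}{323}} = \sqrt{\frac{20153}{323}} = \frac{\sqrt{6509419}}{323} \approx 7.8989$)
$\left(z + 3025\right) \left(S + f\right) = \left(\frac{\sqrt{6509419}}{323} + 3025\right) \left(-3655 - 4386\right) = \left(3025 + \frac{\sqrt{6509419}}{323}\right) \left(-8041\right) = -24324025 - \frac{473 \sqrt{6509419}}{19}$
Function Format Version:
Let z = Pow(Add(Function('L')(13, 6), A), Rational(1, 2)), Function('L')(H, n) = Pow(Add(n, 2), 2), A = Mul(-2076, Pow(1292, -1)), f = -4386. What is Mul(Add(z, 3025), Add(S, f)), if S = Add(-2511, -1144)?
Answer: Add(-24324025, Mul(Rational(-473, 19), Pow(6509419, Rational(1, 2)))) ≈ -2.4388e+7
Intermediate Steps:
S = -3655
A = Rational(-519, 323) (A = Mul(-2076, Rational(1, 1292)) = Rational(-519, 323) ≈ -1.6068)
Function('L')(H, n) = Pow(Add(2, n), 2)
z = Mul(Rational(1, 323), Pow(6509419, Rational(1, 2))) (z = Pow(Add(Pow(Add(2, 6), 2), Rational(-519, 323)), Rational(1, 2)) = Pow(Add(Pow(8, 2), Rational(-519, 323)), Rational(1, 2)) = Pow(Add(64, Rational(-519, 323)), Rational(1, 2)) = Pow(Rational(20153, 323), Rational(1, 2)) = Mul(Rational(1, 323), Pow(6509419, Rational(1, 2))) ≈ 7.8989)
Mul(Add(z, 3025), Add(S, f)) = Mul(Add(Mul(Rational(1, 323), Pow(6509419, Rational(1, 2))), 3025), Add(-3655, -4386)) = Mul(Add(3025, Mul(Rational(1, 323), Pow(6509419, Rational(1, 2)))), -8041) = Add(-24324025, Mul(Rational(-473, 19), Pow(6509419, Rational(1, 2))))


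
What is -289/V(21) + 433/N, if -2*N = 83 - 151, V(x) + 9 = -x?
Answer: 5704/255 ≈ 22.369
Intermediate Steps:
V(x) = -9 - x
N = 34 (N = -(83 - 151)/2 = -½*(-68) = 34)
-289/V(21) + 433/N = -289/(-9 - 1*21) + 433/34 = -289/(-9 - 21) + 433*(1/34) = -289/(-30) + 433/34 = -289*(-1/30) + 433/34 = 289/30 + 433/34 = 5704/255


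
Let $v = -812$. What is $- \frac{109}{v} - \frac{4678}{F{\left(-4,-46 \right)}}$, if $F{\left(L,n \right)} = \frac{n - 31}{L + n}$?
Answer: $- \frac{27131201}{8932} \approx -3037.5$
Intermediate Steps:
$F{\left(L,n \right)} = \frac{-31 + n}{L + n}$
$- \frac{109}{v} - \frac{4678}{F{\left(-4,-46 \right)}} = - \frac{109}{-812} - \frac{4678}{\frac{1}{-4 - 46} \left(-31 - 46\right)} = \left(-109\right) \left(- \frac{1}{812}\right) - \frac{4678}{\frac{1}{-50} \left(-77\right)} = \frac{109}{812} - \frac{4678}{\left(- \frac{1}{50}\right) \left(-77\right)} = \frac{109}{812} - \frac{4678}{\frac{77}{50}} = \frac{109}{812} - \frac{233900}{77} = - \frac{27131201}{8932}$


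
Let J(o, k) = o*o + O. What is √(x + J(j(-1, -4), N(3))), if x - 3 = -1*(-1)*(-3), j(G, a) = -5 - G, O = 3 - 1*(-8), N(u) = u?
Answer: 3*√3 ≈ 5.1962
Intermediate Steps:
O = 11 (O = 3 + 8 = 11)
J(o, k) = 11 + o² (J(o, k) = o*o + 11 = o² + 11 = 11 + o²)
x = 0 (x = 3 - 1*(-1)*(-3) = 3 + 1*(-3) = 3 - 3 = 0)
√(x + J(j(-1, -4), N(3))) = √(0 + (11 + (-5 - 1*(-1))²)) = √(0 + (11 + (-5 + 1)²)) = √(0 + (11 + (-4)²)) = √(0 + (11 + 16)) = √(0 + 27) = √27 = 3*√3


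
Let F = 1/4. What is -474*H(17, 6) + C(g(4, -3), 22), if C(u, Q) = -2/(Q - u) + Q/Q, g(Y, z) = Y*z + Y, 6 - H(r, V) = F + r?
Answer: 160003/30 ≈ 5333.4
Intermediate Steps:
F = ¼ ≈ 0.25000
H(r, V) = 23/4 - r (H(r, V) = 6 - (¼ + r) = 6 + (-¼ - r) = 23/4 - r)
g(Y, z) = Y + Y*z
C(u, Q) = 1 - 2/(Q - u) (C(u, Q) = -2/(Q - u) + 1 = 1 - 2/(Q - u))
-474*H(17, 6) + C(g(4, -3), 22) = -474*(23/4 - 1*17) + (-2 + 22 - 4*(1 - 3))/(22 - 4*(1 - 3)) = -474*(23/4 - 17) + (-2 + 22 - 4*(-2))/(22 - 4*(-2)) = -474*(-45/4) + (-2 + 22 - 1*(-8))/(22 - 1*(-8)) = 10665/2 + (-2 + 22 + 8)/(22 + 8) = 10665/2 + 28/30 = 10665/2 + (1/30)*28 = 10665/2 + 14/15 = 160003/30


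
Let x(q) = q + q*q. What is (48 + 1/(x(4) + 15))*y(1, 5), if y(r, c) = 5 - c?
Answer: 0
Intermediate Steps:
x(q) = q + q²
(48 + 1/(x(4) + 15))*y(1, 5) = (48 + 1/(4*(1 + 4) + 15))*(5 - 1*5) = (48 + 1/(4*5 + 15))*(5 - 5) = (48 + 1/(20 + 15))*0 = (48 + 1/35)*0 = (1681/35)*0 = 0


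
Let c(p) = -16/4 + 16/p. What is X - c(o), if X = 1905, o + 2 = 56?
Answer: 51535/27 ≈ 1908.7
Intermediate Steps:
o = 54 (o = -2 + 56 = 54)
c(p) = -4 + 16/p (c(p) = -16*¼ + 16/p = -4 + 16/p)
X - c(o) = 1905 - (-4 + 16/54) = 1905 - (-4 + 16*(1/54)) = 1905 - (-4 + 8/27) = 1905 - 1*(-100/27) = 1905 + 100/27 = 51535/27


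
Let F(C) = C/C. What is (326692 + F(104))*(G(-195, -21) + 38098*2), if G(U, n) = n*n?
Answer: 25036771441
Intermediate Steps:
F(C) = 1
G(U, n) = n²
(326692 + F(104))*(G(-195, -21) + 38098*2) = (326692 + 1)*((-21)² + 38098*2) = 326693*(441 + 76196) = 326693*76637 = 25036771441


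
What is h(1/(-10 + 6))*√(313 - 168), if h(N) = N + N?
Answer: -√145/2 ≈ -6.0208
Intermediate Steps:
h(N) = 2*N
h(1/(-10 + 6))*√(313 - 168) = (2/(-10 + 6))*√(313 - 168) = (2/(-4))*√145 = (2*(-¼))*√145 = -√145/2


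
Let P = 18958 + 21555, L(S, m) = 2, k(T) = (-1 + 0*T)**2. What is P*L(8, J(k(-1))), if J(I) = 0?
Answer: 81026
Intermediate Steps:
k(T) = 1 (k(T) = (-1 + 0)**2 = (-1)**2 = 1)
P = 40513
P*L(8, J(k(-1))) = 40513*2 = 81026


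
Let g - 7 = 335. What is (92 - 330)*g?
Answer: -81396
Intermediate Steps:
g = 342 (g = 7 + 335 = 342)
(92 - 330)*g = (92 - 330)*342 = -238*342 = -81396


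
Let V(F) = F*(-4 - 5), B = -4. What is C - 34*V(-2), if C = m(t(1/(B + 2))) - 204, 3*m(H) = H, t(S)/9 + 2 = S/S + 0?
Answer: -819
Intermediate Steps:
t(S) = -9 (t(S) = -18 + 9*(S/S + 0) = -18 + 9*(1 + 0) = -18 + 9*1 = -18 + 9 = -9)
m(H) = H/3
V(F) = -9*F (V(F) = F*(-9) = -9*F)
C = -207 (C = (1/3)*(-9) - 204 = -3 - 204 = -207)
C - 34*V(-2) = -207 - 34*(-9*(-2)) = -207 - 34*18 = -207 - 1*612 = -207 - 612 = -819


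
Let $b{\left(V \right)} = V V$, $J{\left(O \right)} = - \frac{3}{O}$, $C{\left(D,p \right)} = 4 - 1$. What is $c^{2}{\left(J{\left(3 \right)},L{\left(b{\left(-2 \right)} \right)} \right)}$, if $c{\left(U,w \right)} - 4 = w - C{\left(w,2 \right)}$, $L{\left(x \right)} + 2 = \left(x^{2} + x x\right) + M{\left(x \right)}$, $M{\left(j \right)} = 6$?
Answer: $1369$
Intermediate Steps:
$C{\left(D,p \right)} = 3$
$b{\left(V \right)} = V^{2}$
$L{\left(x \right)} = 4 + 2 x^{2}$ ($L{\left(x \right)} = -2 + \left(\left(x^{2} + x x\right) + 6\right) = -2 + \left(\left(x^{2} + x^{2}\right) + 6\right) = -2 + \left(2 x^{2} + 6\right) = -2 + \left(6 + 2 x^{2}\right) = 4 + 2 x^{2}$)
$c{\left(U,w \right)} = 1 + w$ ($c{\left(U,w \right)} = 4 + \left(w - 3\right) = 4 + \left(-3 + w\right) = 1 + w$)
$c^{2}{\left(J{\left(3 \right)},L{\left(b{\left(-2 \right)} \right)} \right)} = \left(1 + \left(4 + 2 \left(\left(-2\right)^{2}\right)^{2}\right)\right)^{2} = \left(1 + \left(4 + 2 \cdot 4^{2}\right)\right)^{2} = \left(1 + \left(4 + 2 \cdot 16\right)\right)^{2} = \left(1 + \left(4 + 32\right)\right)^{2} = \left(1 + 36\right)^{2} = 37^{2} = 1369$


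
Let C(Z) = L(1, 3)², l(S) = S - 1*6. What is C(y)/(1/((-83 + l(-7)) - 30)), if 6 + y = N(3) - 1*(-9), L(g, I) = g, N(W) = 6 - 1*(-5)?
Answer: -126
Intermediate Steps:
N(W) = 11 (N(W) = 6 + 5 = 11)
l(S) = -6 + S (l(S) = S - 6 = -6 + S)
y = 14 (y = -6 + (11 - 1*(-9)) = -6 + (11 + 9) = -6 + 20 = 14)
C(Z) = 1 (C(Z) = 1² = 1)
C(y)/(1/((-83 + l(-7)) - 30)) = 1/1/((-83 + (-6 - 7)) - 30) = 1/1/((-83 - 13) - 30) = 1/1/(-96 - 30) = 1/1/(-126) = 1/(-1/126) = 1*(-126) = -126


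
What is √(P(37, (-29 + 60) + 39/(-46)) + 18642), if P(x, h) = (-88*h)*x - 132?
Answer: 7*I*√860062/23 ≈ 282.25*I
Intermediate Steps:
P(x, h) = -132 - 88*h*x (P(x, h) = -88*h*x - 132 = -132 - 88*h*x)
√(P(37, (-29 + 60) + 39/(-46)) + 18642) = √((-132 - 88*((-29 + 60) + 39/(-46))*37) + 18642) = √((-132 - 88*(31 + 39*(-1/46))*37) + 18642) = √((-132 - 88*(31 - 39/46)*37) + 18642) = √((-132 - 88*1387/46*37) + 18642) = √((-132 - 2258036/23) + 18642) = √(-2261072/23 + 18642) = √(-1832306/23) = 7*I*√860062/23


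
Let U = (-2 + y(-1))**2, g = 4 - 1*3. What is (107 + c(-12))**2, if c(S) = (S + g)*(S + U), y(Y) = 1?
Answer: 51984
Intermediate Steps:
g = 1 (g = 4 - 3 = 1)
U = 1 (U = (-2 + 1)**2 = (-1)**2 = 1)
c(S) = (1 + S)**2 (c(S) = (S + 1)*(S + 1) = (1 + S)*(1 + S) = (1 + S)**2)
(107 + c(-12))**2 = (107 + (1 + (-12)**2 + 2*(-12)))**2 = (107 + (1 + 144 - 24))**2 = (107 + 121)**2 = 228**2 = 51984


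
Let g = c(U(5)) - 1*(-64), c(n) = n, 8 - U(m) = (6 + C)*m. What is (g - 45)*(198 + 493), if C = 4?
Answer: -15893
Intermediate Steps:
U(m) = 8 - 10*m (U(m) = 8 - (6 + 4)*m = 8 - 10*m)
g = 22 (g = (8 - 10*5) - 1*(-64) = (8 - 50) + 64 = -42 + 64 = 22)
(g - 45)*(198 + 493) = (22 - 45)*(198 + 493) = -23*691 = -15893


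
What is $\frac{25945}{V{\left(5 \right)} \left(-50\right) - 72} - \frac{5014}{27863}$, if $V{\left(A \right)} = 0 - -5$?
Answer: $- \frac{724520043}{8971886} \approx -80.755$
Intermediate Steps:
$V{\left(A \right)} = 5$ ($V{\left(A \right)} = 0 + 5 = 5$)
$\frac{25945}{V{\left(5 \right)} \left(-50\right) - 72} - \frac{5014}{27863} = \frac{25945}{5 \left(-50\right) - 72} - \frac{5014}{27863} = \frac{25945}{-250 - 72} - \frac{5014}{27863} = \frac{25945}{-322} - \frac{5014}{27863} = 25945 \left(- \frac{1}{322}\right) - \frac{5014}{27863} = - \frac{25945}{322} - \frac{5014}{27863} = - \frac{724520043}{8971886}$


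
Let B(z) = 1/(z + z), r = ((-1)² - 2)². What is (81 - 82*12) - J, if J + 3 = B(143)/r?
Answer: -257401/286 ≈ -900.00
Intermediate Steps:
r = 1 (r = (1 - 2)² = (-1)² = 1)
B(z) = 1/(2*z)
J = -857/286 (J = -3 + ((½)/143)/1 = -3 + ((½)*(1/143))*1 = -3 + (1/286)*1 = -3 + 1/286 = -857/286 ≈ -2.9965)
(81 - 82*12) - J = (81 - 82*12) - 1*(-857/286) = (81 - 984) + 857/286 = -903 + 857/286 = -257401/286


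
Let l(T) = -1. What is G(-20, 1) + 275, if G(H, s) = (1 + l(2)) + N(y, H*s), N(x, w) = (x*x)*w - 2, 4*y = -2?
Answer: 268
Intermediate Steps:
y = -1/2 (y = (1/4)*(-2) = -1/2 ≈ -0.50000)
N(x, w) = -2 + w*x**2 (N(x, w) = x**2*w - 2 = w*x**2 - 2 = -2 + w*x**2)
G(H, s) = -2 + H*s/4 (G(H, s) = (1 - 1) + (-2 + (H*s)*(-1/2)**2) = 0 + (-2 + (H*s)*(1/4)) = 0 + (-2 + H*s/4) = -2 + H*s/4)
G(-20, 1) + 275 = (-2 + (1/4)*(-20)*1) + 275 = (-2 - 5) + 275 = -7 + 275 = 268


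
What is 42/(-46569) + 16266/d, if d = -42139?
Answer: -253087064/654123697 ≈ -0.38691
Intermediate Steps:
42/(-46569) + 16266/d = 42/(-46569) + 16266/(-42139) = 42*(-1/46569) + 16266*(-1/42139) = -14/15523 - 16266/42139 = -253087064/654123697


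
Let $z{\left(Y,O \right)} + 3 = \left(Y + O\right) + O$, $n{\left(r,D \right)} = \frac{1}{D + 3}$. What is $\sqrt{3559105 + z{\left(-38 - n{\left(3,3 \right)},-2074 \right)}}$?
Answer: $\frac{\sqrt{127976970}}{6} \approx 1885.4$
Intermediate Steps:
$n{\left(r,D \right)} = \frac{1}{3 + D}$
$z{\left(Y,O \right)} = -3 + Y + 2 O$ ($z{\left(Y,O \right)} = -3 + \left(\left(Y + O\right) + O\right) = -3 + \left(\left(O + Y\right) + O\right) = -3 + \left(Y + 2 O\right) = -3 + Y + 2 O$)
$\sqrt{3559105 + z{\left(-38 - n{\left(3,3 \right)},-2074 \right)}} = \sqrt{3559105 - \left(4189 + \frac{1}{3 + 3}\right)} = \sqrt{3559105 - \frac{25135}{6}} = \sqrt{\frac{21329495}{6}} = \frac{\sqrt{127976970}}{6}$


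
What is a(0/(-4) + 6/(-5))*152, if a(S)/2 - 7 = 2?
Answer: 2736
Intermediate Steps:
a(S) = 18 (a(S) = 14 + 2*2 = 14 + 4 = 18)
a(0/(-4) + 6/(-5))*152 = 18*152 = 2736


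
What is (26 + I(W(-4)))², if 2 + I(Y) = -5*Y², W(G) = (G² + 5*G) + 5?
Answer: 361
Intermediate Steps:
W(G) = 5 + G² + 5*G
I(Y) = -2 - 5*Y²
(26 + I(W(-4)))² = (26 + (-2 - 5*(5 + (-4)² + 5*(-4))²))² = (26 + (-2 - 5*(5 + 16 - 20)²))² = (26 + (-2 - 5*1²))² = (26 + (-2 - 5*1))² = (26 + (-2 - 5))² = (26 - 7)² = 19² = 361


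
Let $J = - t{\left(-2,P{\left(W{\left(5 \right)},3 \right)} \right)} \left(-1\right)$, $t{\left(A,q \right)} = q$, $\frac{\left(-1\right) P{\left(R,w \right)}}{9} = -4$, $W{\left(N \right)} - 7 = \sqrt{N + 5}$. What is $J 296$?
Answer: $10656$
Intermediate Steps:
$W{\left(N \right)} = 7 + \sqrt{5 + N}$ ($W{\left(N \right)} = 7 + \sqrt{N + 5} = 7 + \sqrt{5 + N}$)
$P{\left(R,w \right)} = 36$ ($P{\left(R,w \right)} = \left(-9\right) \left(-4\right) = 36$)
$J = 36$ ($J = \left(-1\right) 36 \left(-1\right) = \left(-36\right) \left(-1\right) = 36$)
$J 296 = 36 \cdot 296 = 10656$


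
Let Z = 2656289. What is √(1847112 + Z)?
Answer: √4503401 ≈ 2122.1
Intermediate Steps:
√(1847112 + Z) = √(1847112 + 2656289) = √4503401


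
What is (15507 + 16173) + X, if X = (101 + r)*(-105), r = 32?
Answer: 17715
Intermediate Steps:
X = -13965 (X = (101 + 32)*(-105) = 133*(-105) = -13965)
(15507 + 16173) + X = (15507 + 16173) - 13965 = 31680 - 13965 = 17715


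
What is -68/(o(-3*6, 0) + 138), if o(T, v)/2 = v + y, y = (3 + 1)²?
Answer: -⅖ ≈ -0.40000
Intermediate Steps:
y = 16 (y = 4² = 16)
o(T, v) = 32 + 2*v (o(T, v) = 2*(v + 16) = 2*(16 + v) = 32 + 2*v)
-68/(o(-3*6, 0) + 138) = -68/((32 + 2*0) + 138) = -68/((32 + 0) + 138) = -68/(32 + 138) = -68/170 = -68*1/170 = -⅖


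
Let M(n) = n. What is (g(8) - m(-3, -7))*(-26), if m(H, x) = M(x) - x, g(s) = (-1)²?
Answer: -26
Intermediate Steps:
g(s) = 1
m(H, x) = 0 (m(H, x) = x - x = 0)
(g(8) - m(-3, -7))*(-26) = (1 - 1*0)*(-26) = (1 + 0)*(-26) = 1*(-26) = -26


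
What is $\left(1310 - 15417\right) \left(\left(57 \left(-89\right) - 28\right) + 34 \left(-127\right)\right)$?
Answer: $132873833$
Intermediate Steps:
$\left(1310 - 15417\right) \left(\left(57 \left(-89\right) - 28\right) + 34 \left(-127\right)\right) = \left(1310 - 15417\right) \left(\left(-5073 - 28\right) - 4318\right) = - 14107 \left(-5101 - 4318\right) = \left(-14107\right) \left(-9419\right) = 132873833$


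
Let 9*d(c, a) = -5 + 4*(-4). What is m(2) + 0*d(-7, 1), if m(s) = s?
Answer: 2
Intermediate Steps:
d(c, a) = -7/3 (d(c, a) = (-5 + 4*(-4))/9 = (-5 - 16)/9 = (⅑)*(-21) = -7/3)
m(2) + 0*d(-7, 1) = 2 + 0*(-7/3) = 2 + 0 = 2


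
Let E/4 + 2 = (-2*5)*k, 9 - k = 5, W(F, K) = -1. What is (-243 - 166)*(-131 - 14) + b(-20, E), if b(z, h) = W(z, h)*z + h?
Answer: 59157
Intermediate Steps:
k = 4 (k = 9 - 1*5 = 9 - 5 = 4)
E = -168 (E = -8 + 4*(-2*5*4) = -8 + 4*(-10*4) = -8 + 4*(-40) = -8 - 160 = -168)
b(z, h) = h - z (b(z, h) = -z + h = h - z)
(-243 - 166)*(-131 - 14) + b(-20, E) = (-243 - 166)*(-131 - 14) + (-168 - 1*(-20)) = -409*(-145) + (-168 + 20) = 59305 - 148 = 59157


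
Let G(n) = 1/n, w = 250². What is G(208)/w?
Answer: 1/13000000 ≈ 7.6923e-8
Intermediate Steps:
w = 62500
G(208)/w = 1/(208*62500) = (1/208)*(1/62500) = 1/13000000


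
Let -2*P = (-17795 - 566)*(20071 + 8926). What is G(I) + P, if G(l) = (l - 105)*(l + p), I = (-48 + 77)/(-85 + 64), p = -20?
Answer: 234796543529/882 ≈ 2.6621e+8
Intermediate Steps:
I = -29/21 (I = 29/(-21) = 29*(-1/21) = -29/21 ≈ -1.3810)
G(l) = (-105 + l)*(-20 + l) (G(l) = (l - 105)*(l - 20) = (-105 + l)*(-20 + l))
P = 532413917/2 (P = -(-17795 - 566)*(20071 + 8926)/2 = -(-18361)*28997/2 = -½*(-532413917) = 532413917/2 ≈ 2.6621e+8)
G(I) + P = (2100 + (-29/21)² - 125*(-29/21)) + 532413917/2 = (2100 + 841/441 + 3625/21) + 532413917/2 = 1003066/441 + 532413917/2 = 234796543529/882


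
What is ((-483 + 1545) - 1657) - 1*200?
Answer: -795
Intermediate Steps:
((-483 + 1545) - 1657) - 1*200 = (1062 - 1657) - 200 = -595 - 200 = -795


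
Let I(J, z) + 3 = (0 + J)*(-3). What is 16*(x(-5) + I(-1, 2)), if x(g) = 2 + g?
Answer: -48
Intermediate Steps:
I(J, z) = -3 - 3*J (I(J, z) = -3 + (0 + J)*(-3) = -3 + J*(-3) = -3 - 3*J)
16*(x(-5) + I(-1, 2)) = 16*((2 - 5) + (-3 - 3*(-1))) = 16*(-3 + (-3 + 3)) = 16*(-3 + 0) = 16*(-3) = -48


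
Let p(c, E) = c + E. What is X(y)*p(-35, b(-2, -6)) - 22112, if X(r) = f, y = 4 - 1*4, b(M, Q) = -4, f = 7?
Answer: -22385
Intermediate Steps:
p(c, E) = E + c
y = 0 (y = 4 - 4 = 0)
X(r) = 7
X(y)*p(-35, b(-2, -6)) - 22112 = 7*(-4 - 35) - 22112 = 7*(-39) - 22112 = -273 - 22112 = -22385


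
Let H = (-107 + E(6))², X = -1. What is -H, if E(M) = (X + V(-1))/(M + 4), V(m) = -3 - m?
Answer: -1151329/100 ≈ -11513.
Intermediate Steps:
E(M) = -3/(4 + M) (E(M) = (-1 + (-3 - 1*(-1)))/(M + 4) = (-1 + (-3 + 1))/(4 + M) = (-1 - 2)/(4 + M) = -3/(4 + M))
H = 1151329/100 (H = (-107 - 3/(4 + 6))² = (-107 - 3/10)² = (-1073/10)² = 1151329/100 ≈ 11513.)
-H = -1*1151329/100 = -1151329/100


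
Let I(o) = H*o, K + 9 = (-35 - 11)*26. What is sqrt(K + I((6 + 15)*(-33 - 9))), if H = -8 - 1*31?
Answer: sqrt(33193) ≈ 182.19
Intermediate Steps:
K = -1205 (K = -9 + (-35 - 11)*26 = -9 - 46*26 = -9 - 1196 = -1205)
H = -39 (H = -8 - 31 = -39)
I(o) = -39*o
sqrt(K + I((6 + 15)*(-33 - 9))) = sqrt(-1205 - 39*(6 + 15)*(-33 - 9)) = sqrt(-1205 - 819*(-42)) = sqrt(-1205 - 39*(-882)) = sqrt(-1205 + 34398) = sqrt(33193)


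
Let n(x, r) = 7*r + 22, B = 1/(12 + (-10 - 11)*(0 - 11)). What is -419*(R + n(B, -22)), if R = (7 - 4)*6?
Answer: 47766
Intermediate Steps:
R = 18 (R = 3*6 = 18)
B = 1/243 (B = 1/(12 - 21*(-11)) = 1/(12 + 231) = 1/243 ≈ 0.0041152)
n(x, r) = 22 + 7*r
-419*(R + n(B, -22)) = -419*(18 + (22 + 7*(-22))) = -419*(18 + (22 - 154)) = -419*(18 - 132) = -419*(-114) = 47766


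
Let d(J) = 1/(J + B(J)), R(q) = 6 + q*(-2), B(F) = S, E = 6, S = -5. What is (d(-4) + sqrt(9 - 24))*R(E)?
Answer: 2/3 - 6*I*sqrt(15) ≈ 0.66667 - 23.238*I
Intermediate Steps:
B(F) = -5
R(q) = 6 - 2*q
d(J) = 1/(-5 + J) (d(J) = 1/(J - 5) = 1/(-5 + J))
(d(-4) + sqrt(9 - 24))*R(E) = (1/(-5 - 4) + sqrt(9 - 24))*(6 - 2*6) = (1/(-9) + sqrt(-15))*(6 - 12) = (-1/9 + I*sqrt(15))*(-6) = 2/3 - 6*I*sqrt(15)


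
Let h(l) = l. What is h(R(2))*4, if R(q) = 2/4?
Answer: 2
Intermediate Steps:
R(q) = 1/2 (R(q) = 2*(1/4) = 1/2)
h(R(2))*4 = (1/2)*4 = 2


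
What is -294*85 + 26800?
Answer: 1810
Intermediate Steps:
-294*85 + 26800 = -24990 + 26800 = 1810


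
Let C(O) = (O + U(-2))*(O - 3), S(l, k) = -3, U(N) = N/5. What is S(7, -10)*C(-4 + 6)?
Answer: 24/5 ≈ 4.8000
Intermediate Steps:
U(N) = N/5 (U(N) = N*(⅕) = N/5)
C(O) = (-3 + O)*(-⅖ + O) (C(O) = (O + (⅕)*(-2))*(O - 3) = (O - ⅖)*(-3 + O) = (-⅖ + O)*(-3 + O) = (-3 + O)*(-⅖ + O))
S(7, -10)*C(-4 + 6) = -3*(6/5 + (-4 + 6)² - 17*(-4 + 6)/5) = -3*(6/5 + 2² - 17/5*2) = -3*(6/5 + 4 - 34/5) = -3*(-8/5) = 24/5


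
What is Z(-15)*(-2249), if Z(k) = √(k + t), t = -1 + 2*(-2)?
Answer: -4498*I*√5 ≈ -10058.0*I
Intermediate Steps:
t = -5 (t = -1 - 4 = -5)
Z(k) = √(-5 + k) (Z(k) = √(k - 5) = √(-5 + k))
Z(-15)*(-2249) = √(-5 - 15)*(-2249) = √(-20)*(-2249) = (2*I*√5)*(-2249) = -4498*I*√5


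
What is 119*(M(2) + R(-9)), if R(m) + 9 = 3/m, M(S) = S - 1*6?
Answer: -4760/3 ≈ -1586.7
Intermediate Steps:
M(S) = -6 + S (M(S) = S - 6 = -6 + S)
R(m) = -9 + 3/m
119*(M(2) + R(-9)) = 119*((-6 + 2) + (-9 + 3/(-9))) = 119*(-4 + (-9 + 3*(-⅑))) = 119*(-4 + (-9 - ⅓)) = 119*(-4 - 28/3) = 119*(-40/3) = -4760/3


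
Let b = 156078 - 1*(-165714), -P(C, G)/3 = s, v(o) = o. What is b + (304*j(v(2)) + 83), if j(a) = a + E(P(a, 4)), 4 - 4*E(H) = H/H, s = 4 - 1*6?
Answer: 322711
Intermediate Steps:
s = -2 (s = 4 - 6 = -2)
P(C, G) = 6 (P(C, G) = -3*(-2) = 6)
E(H) = 3/4 (E(H) = 1 - H/(4*H) = 1 - 1/4*1 = 1 - 1/4 = 3/4)
b = 321792 (b = 156078 + 165714 = 321792)
j(a) = 3/4 + a (j(a) = a + 3/4 = 3/4 + a)
b + (304*j(v(2)) + 83) = 321792 + (304*(3/4 + 2) + 83) = 321792 + (304*(11/4) + 83) = 321792 + (836 + 83) = 321792 + 919 = 322711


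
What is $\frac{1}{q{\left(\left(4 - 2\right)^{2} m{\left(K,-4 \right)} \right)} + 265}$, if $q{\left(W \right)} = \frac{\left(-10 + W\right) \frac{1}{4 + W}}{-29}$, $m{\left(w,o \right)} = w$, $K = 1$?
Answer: $\frac{116}{30743} \approx 0.0037732$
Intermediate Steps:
$q{\left(W \right)} = - \frac{-10 + W}{29 \left(4 + W\right)}$ ($q{\left(W \right)} = \frac{-10 + W}{4 + W} \left(- \frac{1}{29}\right) = - \frac{-10 + W}{29 \left(4 + W\right)}$)
$\frac{1}{q{\left(\left(4 - 2\right)^{2} m{\left(K,-4 \right)} \right)} + 265} = \frac{1}{\frac{10 - \left(4 - 2\right)^{2} \cdot 1}{29 \left(4 + \left(4 - 2\right)^{2} \cdot 1\right)} + 265} = \frac{1}{\frac{10 - 2^{2} \cdot 1}{29 \left(4 + 2^{2} \cdot 1\right)} + 265} = \frac{1}{\frac{10 - 4 \cdot 1}{29 \left(4 + 4 \cdot 1\right)} + 265} = \frac{1}{\frac{10 - 4}{29 \left(4 + 4\right)} + 265} = \frac{1}{\frac{10 - 4}{29 \cdot 8} + 265} = \frac{1}{\frac{1}{29} \cdot \frac{1}{8} \cdot 6 + 265} = \frac{1}{\frac{3}{116} + 265} = \frac{1}{\frac{30743}{116}} = \frac{116}{30743}$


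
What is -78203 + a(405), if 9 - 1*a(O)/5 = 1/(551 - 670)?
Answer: -9300797/119 ≈ -78158.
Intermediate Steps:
a(O) = 5360/119 (a(O) = 45 - 5/(551 - 670) = 45 - 5/(-119) = 45 - 5*(-1/119) = 45 + 5/119 = 5360/119)
-78203 + a(405) = -78203 + 5360/119 = -9300797/119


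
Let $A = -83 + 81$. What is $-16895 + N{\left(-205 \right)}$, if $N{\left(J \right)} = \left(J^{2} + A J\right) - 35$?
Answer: $25505$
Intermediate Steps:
$A = -2$
$N{\left(J \right)} = -35 + J^{2} - 2 J$ ($N{\left(J \right)} = \left(J^{2} - 2 J\right) - 35 = -35 + J^{2} - 2 J$)
$-16895 + N{\left(-205 \right)} = -16895 - \left(-375 - 42025\right) = -16895 + \left(-35 + 42025 + 410\right) = -16895 + 42400 = 25505$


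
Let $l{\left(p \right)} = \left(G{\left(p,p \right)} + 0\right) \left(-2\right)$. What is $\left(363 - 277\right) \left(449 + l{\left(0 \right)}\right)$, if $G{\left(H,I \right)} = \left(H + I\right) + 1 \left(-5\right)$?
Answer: $39474$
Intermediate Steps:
$G{\left(H,I \right)} = -5 + H + I$ ($G{\left(H,I \right)} = \left(H + I\right) - 5 = -5 + H + I$)
$l{\left(p \right)} = 10 - 4 p$ ($l{\left(p \right)} = \left(\left(-5 + p + p\right) + 0\right) \left(-2\right) = \left(\left(-5 + 2 p\right) + 0\right) \left(-2\right) = \left(-5 + 2 p\right) \left(-2\right) = 10 - 4 p$)
$\left(363 - 277\right) \left(449 + l{\left(0 \right)}\right) = \left(363 - 277\right) \left(449 + \left(10 - 0\right)\right) = 86 \left(449 + \left(10 + 0\right)\right) = 86 \left(449 + 10\right) = 86 \cdot 459 = 39474$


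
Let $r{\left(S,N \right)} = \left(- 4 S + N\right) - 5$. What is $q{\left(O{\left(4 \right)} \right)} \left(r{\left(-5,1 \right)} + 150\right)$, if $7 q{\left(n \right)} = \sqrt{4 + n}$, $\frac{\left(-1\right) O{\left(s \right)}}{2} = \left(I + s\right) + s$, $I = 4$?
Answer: $\frac{332 i \sqrt{5}}{7} \approx 106.05 i$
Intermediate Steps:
$O{\left(s \right)} = -8 - 4 s$ ($O{\left(s \right)} = - 2 \left(\left(4 + s\right) + s\right) = - 2 \left(4 + 2 s\right) = -8 - 4 s$)
$r{\left(S,N \right)} = -5 + N - 4 S$ ($r{\left(S,N \right)} = \left(N - 4 S\right) - 5 = -5 + N - 4 S$)
$q{\left(n \right)} = \frac{\sqrt{4 + n}}{7}$
$q{\left(O{\left(4 \right)} \right)} \left(r{\left(-5,1 \right)} + 150\right) = \frac{\sqrt{4 - 24}}{7} \left(\left(-5 + 1 - -20\right) + 150\right) = \frac{\sqrt{4 - 24}}{7} \left(\left(-5 + 1 + 20\right) + 150\right) = \frac{\sqrt{4 - 24}}{7} \left(16 + 150\right) = \frac{\sqrt{-20}}{7} \cdot 166 = \frac{2 i \sqrt{5}}{7} \cdot 166 = \frac{332 i \sqrt{5}}{7}$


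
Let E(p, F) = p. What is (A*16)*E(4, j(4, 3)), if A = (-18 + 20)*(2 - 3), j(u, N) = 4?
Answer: -128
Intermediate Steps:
A = -2 (A = 2*(-1) = -2)
(A*16)*E(4, j(4, 3)) = -2*16*4 = -32*4 = -128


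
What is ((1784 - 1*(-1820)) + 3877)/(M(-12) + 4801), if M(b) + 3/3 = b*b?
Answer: 7481/4944 ≈ 1.5131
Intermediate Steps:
M(b) = -1 + b² (M(b) = -1 + b*b = -1 + b²)
((1784 - 1*(-1820)) + 3877)/(M(-12) + 4801) = ((1784 - 1*(-1820)) + 3877)/((-1 + (-12)²) + 4801) = ((1784 + 1820) + 3877)/((-1 + 144) + 4801) = (3604 + 3877)/(143 + 4801) = 7481/4944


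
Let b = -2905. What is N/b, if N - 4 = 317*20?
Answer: -6344/2905 ≈ -2.1838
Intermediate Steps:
N = 6344 (N = 4 + 317*20 = 4 + 6340 = 6344)
N/b = 6344/(-2905) = 6344*(-1/2905) = -6344/2905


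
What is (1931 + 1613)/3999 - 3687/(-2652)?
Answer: 8047667/3535116 ≈ 2.2765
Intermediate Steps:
(1931 + 1613)/3999 - 3687/(-2652) = 3544*(1/3999) - 3687*(-1/2652) = 3544/3999 + 1229/884 = 8047667/3535116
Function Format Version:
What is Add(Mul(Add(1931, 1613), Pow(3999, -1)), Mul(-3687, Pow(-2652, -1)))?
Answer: Rational(8047667, 3535116) ≈ 2.2765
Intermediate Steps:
Add(Mul(Add(1931, 1613), Pow(3999, -1)), Mul(-3687, Pow(-2652, -1))) = Add(Mul(3544, Rational(1, 3999)), Mul(-3687, Rational(-1, 2652))) = Add(Rational(3544, 3999), Rational(1229, 884)) = Rational(8047667, 3535116)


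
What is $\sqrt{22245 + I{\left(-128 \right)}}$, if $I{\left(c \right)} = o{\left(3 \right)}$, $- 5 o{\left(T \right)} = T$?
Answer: $\frac{3 \sqrt{61790}}{5} \approx 149.15$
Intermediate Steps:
$o{\left(T \right)} = - \frac{T}{5}$
$I{\left(c \right)} = - \frac{3}{5}$ ($I{\left(c \right)} = \left(- \frac{1}{5}\right) 3 = - \frac{3}{5}$)
$\sqrt{22245 + I{\left(-128 \right)}} = \sqrt{22245 - \frac{3}{5}} = \sqrt{\frac{111222}{5}} = \frac{3 \sqrt{61790}}{5}$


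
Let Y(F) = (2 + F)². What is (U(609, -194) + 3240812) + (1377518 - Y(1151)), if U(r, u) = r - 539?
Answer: 3288991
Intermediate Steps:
U(r, u) = -539 + r
(U(609, -194) + 3240812) + (1377518 - Y(1151)) = ((-539 + 609) + 3240812) + (1377518 - (2 + 1151)²) = (70 + 3240812) + (1377518 - 1*1153²) = 3240882 + (1377518 - 1*1329409) = 3240882 + (1377518 - 1329409) = 3240882 + 48109 = 3288991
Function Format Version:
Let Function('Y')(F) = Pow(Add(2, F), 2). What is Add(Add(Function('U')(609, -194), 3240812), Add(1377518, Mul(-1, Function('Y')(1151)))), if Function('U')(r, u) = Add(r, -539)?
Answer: 3288991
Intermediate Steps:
Function('U')(r, u) = Add(-539, r)
Add(Add(Function('U')(609, -194), 3240812), Add(1377518, Mul(-1, Function('Y')(1151)))) = Add(Add(Add(-539, 609), 3240812), Add(1377518, Mul(-1, Pow(Add(2, 1151), 2)))) = Add(Add(70, 3240812), Add(1377518, Mul(-1, Pow(1153, 2)))) = Add(3240882, Add(1377518, Mul(-1, 1329409))) = Add(3240882, Add(1377518, -1329409)) = Add(3240882, 48109) = 3288991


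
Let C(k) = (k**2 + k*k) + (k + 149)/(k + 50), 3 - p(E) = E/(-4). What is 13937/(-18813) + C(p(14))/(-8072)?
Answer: -25795852411/34320029136 ≈ -0.75163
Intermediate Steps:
p(E) = 3 + E/4 (p(E) = 3 - E/(-4) = 3 - E*(-1)/4 = 3 - (-1)*E/4 = 3 + E/4)
C(k) = 2*k**2 + (149 + k)/(50 + k) (C(k) = (k**2 + k**2) + (149 + k)/(50 + k) = 2*k**2 + (149 + k)/(50 + k))
13937/(-18813) + C(p(14))/(-8072) = 13937/(-18813) + ((149 + (3 + (1/4)*14) + 2*(3 + (1/4)*14)**3 + 100*(3 + (1/4)*14)**2)/(50 + (3 + (1/4)*14)))/(-8072) = 13937*(-1/18813) + ((149 + (3 + 7/2) + 2*(3 + 7/2)**3 + 100*(3 + 7/2)**2)/(50 + (3 + 7/2)))*(-1/8072) = -13937/18813 + ((149 + 13/2 + 2*(13/2)**3 + 100*(13/2)**2)/(50 + 13/2))*(-1/8072) = -13937/18813 + ((149 + 13/2 + 2*(2197/8) + 100*(169/4))/(113/2))*(-1/8072) = -13937/18813 + (2*(149 + 13/2 + 2197/4 + 4225)/113)*(-1/8072) = -13937/18813 + ((2/113)*(19719/4))*(-1/8072) = -13937/18813 + (19719/226)*(-1/8072) = -13937/18813 - 19719/1824272 = -25795852411/34320029136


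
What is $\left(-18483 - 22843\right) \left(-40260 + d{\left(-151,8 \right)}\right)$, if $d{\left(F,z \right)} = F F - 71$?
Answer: $724444780$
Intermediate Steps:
$d{\left(F,z \right)} = -71 + F^{2}$ ($d{\left(F,z \right)} = F^{2} - 71 = -71 + F^{2}$)
$\left(-18483 - 22843\right) \left(-40260 + d{\left(-151,8 \right)}\right) = \left(-18483 - 22843\right) \left(-40260 - \left(71 - \left(-151\right)^{2}\right)\right) = - 41326 \left(-40260 + \left(-71 + 22801\right)\right) = - 41326 \left(-40260 + 22730\right) = \left(-41326\right) \left(-17530\right) = 724444780$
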